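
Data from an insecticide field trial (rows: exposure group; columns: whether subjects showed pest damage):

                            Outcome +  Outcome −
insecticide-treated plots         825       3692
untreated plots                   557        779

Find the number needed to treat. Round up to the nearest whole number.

5

risk, insecticide-treated plots = 825/4517 = 0.182643
risk, untreated plots = 557/1336 = 0.416916
absolute risk difference = 0.234273
1 / 0.234273 = 4.269 → round up → 5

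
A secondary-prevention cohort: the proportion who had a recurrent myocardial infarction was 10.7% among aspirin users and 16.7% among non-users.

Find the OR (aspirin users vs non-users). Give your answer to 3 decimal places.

0.598

odds, aspirin users = 0.1070/0.8930 = 0.1198
odds, non-users = 0.1670/0.8330 = 0.2005
OR = 0.1198 / 0.2005 = 0.598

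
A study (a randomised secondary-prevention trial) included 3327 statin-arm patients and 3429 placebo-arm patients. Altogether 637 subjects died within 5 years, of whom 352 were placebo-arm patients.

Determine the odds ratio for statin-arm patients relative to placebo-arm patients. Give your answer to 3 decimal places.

OR = 0.819

statin-arm patients with the outcome: 637 − 352 = 285
statin-arm patients without the outcome: 3327 − 285 = 3042
placebo-arm patients without the outcome: 3429 − 352 = 3077
odds, statin-arm patients = 285/3042 = 0.0937
odds, placebo-arm patients = 352/3077 = 0.1144
OR = 0.0937 / 0.1144 = 0.819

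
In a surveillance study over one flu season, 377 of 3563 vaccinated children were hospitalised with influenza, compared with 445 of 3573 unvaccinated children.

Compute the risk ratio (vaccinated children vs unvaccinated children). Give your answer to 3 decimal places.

risk, vaccinated children = 377/3563 = 0.1058
risk, unvaccinated children = 445/3573 = 0.1245
RR = 0.1058 / 0.1245 = 0.850

0.850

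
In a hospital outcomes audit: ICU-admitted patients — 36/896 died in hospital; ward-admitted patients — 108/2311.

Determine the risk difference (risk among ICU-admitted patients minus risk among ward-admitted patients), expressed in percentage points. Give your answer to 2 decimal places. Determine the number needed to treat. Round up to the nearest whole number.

RD = -0.66; NNT = 153

risk, ICU-admitted patients = 36/896 = 0.04018
risk, ward-admitted patients = 108/2311 = 0.04673
risk difference = 0.04018 − 0.04673 = -0.00655 → -0.66 percentage points
absolute risk difference = 0.006554
1 / 0.006554 = 152.579 → round up → 153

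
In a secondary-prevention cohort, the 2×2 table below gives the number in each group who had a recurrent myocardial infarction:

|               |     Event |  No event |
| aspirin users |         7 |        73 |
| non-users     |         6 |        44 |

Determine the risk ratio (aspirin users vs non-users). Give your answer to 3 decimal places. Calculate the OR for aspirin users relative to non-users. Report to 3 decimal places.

risk, aspirin users = 7/80 = 0.0875
risk, non-users = 6/50 = 0.1200
RR = 0.0875 / 0.1200 = 0.729
OR = (7 × 44) / (73 × 6) = 308/438 ≈ 0.703

RR = 0.729; OR = 0.703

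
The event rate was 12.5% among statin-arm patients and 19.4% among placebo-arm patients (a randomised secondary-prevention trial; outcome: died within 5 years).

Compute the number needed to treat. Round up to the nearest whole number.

NNT = 15

absolute risk difference = 0.069000
1 / 0.069000 = 14.493 → round up → 15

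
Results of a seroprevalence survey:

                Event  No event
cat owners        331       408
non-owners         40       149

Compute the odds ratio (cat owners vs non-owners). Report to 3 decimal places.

OR ≈ 3.022

odds, cat owners = 331/408 = 0.8113
odds, non-owners = 40/149 = 0.2685
OR = 0.8113 / 0.2685 = 3.022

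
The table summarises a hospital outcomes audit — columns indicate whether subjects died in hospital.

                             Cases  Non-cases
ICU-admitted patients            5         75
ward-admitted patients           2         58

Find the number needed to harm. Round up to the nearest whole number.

risk, ICU-admitted patients = 5/80 = 0.062500
risk, ward-admitted patients = 2/60 = 0.033333
absolute risk difference = 0.029167
1 / 0.029167 = 34.285 → round up → 35

NNH ≈ 35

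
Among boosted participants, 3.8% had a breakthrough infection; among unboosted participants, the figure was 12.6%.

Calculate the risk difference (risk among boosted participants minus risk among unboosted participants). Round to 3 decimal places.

risk difference = 0.03800 − 0.12600 = -0.088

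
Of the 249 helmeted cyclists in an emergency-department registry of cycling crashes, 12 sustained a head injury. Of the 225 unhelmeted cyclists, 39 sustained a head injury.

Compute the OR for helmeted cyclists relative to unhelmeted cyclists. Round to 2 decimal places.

0.24

odds, helmeted cyclists = 12/237 = 0.05063
odds, unhelmeted cyclists = 39/186 = 0.20968
OR = 0.05063 / 0.20968 = 0.24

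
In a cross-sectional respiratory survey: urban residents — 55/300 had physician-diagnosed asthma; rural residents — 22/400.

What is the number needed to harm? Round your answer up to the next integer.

8

risk, urban residents = 55/300 = 0.183333
risk, rural residents = 22/400 = 0.055000
absolute risk difference = 0.128333
1 / 0.128333 = 7.792 → round up → 8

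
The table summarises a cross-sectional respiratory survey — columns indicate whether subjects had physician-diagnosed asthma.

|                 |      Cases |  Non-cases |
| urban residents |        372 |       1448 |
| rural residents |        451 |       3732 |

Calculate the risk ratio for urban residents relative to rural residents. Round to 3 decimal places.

risk, urban residents = 372/1820 = 0.2044
risk, rural residents = 451/4183 = 0.1078
RR = 0.2044 / 0.1078 = 1.896

RR = 1.896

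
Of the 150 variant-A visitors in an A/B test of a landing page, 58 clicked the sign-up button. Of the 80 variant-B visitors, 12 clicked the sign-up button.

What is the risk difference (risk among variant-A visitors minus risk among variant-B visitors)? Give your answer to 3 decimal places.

risk, variant-A visitors = 58/150 = 0.3867
risk, variant-B visitors = 12/80 = 0.1500
risk difference = 0.3867 − 0.1500 = 0.237

0.237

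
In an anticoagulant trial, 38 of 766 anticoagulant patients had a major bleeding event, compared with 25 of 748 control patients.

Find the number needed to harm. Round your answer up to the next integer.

62

risk, anticoagulant patients = 38/766 = 0.049608
risk, control patients = 25/748 = 0.033422
absolute risk difference = 0.016186
1 / 0.016186 = 61.782 → round up → 62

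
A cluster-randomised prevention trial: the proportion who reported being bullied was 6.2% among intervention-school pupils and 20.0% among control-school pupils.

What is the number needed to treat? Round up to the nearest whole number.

absolute risk difference = 0.138000
1 / 0.138000 = 7.246 → round up → 8

8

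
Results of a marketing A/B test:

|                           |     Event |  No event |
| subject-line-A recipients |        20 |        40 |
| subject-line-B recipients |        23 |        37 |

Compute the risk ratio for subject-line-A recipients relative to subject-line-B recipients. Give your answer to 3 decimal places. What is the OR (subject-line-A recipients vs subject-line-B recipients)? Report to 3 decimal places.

RR = 0.870; OR = 0.804

risk, subject-line-A recipients = 20/60 = 0.3333
risk, subject-line-B recipients = 23/60 = 0.3833
RR = 0.3333 / 0.3833 = 0.870
odds, subject-line-A recipients = 20/40 = 0.5000
odds, subject-line-B recipients = 23/37 = 0.6216
OR = 0.5000 / 0.6216 = 0.804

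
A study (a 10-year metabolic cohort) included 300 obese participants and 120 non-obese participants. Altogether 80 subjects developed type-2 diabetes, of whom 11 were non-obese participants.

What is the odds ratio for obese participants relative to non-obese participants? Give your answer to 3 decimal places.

OR: 2.960

obese participants with the outcome: 80 − 11 = 69
obese participants without the outcome: 300 − 69 = 231
non-obese participants without the outcome: 120 − 11 = 109
OR = (69 × 109) / (231 × 11) = 7521/2541 ≈ 2.960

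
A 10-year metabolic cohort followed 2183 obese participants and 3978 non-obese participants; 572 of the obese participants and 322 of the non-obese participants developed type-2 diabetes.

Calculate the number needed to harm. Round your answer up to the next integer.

6

risk, obese participants = 572/2183 = 0.262025
risk, non-obese participants = 322/3978 = 0.080945
absolute risk difference = 0.181080
1 / 0.181080 = 5.522 → round up → 6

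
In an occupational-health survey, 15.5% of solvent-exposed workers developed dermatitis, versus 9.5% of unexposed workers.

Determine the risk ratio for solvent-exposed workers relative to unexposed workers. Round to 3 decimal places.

RR = 0.1550 / 0.0950 = 1.632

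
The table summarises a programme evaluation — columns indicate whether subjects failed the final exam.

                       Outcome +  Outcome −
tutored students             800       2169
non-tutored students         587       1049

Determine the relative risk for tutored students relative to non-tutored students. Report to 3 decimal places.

risk, tutored students = 800/2969 = 0.2695
risk, non-tutored students = 587/1636 = 0.3588
RR = 0.2695 / 0.3588 = 0.751

0.751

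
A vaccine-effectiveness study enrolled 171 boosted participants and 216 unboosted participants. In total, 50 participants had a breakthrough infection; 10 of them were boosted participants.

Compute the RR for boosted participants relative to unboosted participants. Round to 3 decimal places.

boosted participants without the outcome: 171 − 10 = 161
unboosted participants with the outcome: 50 − 10 = 40
unboosted participants without the outcome: 216 − 40 = 176
risk, boosted participants = 10/171 = 0.0585
risk, unboosted participants = 40/216 = 0.1852
RR = 0.0585 / 0.1852 = 0.316

0.316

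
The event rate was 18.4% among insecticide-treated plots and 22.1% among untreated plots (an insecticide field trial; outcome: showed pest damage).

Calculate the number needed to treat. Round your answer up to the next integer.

absolute risk difference = 0.037000
1 / 0.037000 = 27.027 → round up → 28

28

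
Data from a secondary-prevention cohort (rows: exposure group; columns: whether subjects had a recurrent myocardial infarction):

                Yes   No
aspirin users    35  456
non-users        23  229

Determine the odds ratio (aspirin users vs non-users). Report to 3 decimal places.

OR = (35 × 229) / (456 × 23) = 8015/10488 ≈ 0.764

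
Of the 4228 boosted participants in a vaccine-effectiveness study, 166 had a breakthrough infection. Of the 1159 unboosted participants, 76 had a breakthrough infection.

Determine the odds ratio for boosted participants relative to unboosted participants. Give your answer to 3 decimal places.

OR = (166 × 1083) / (4062 × 76) = 179778/308712 ≈ 0.582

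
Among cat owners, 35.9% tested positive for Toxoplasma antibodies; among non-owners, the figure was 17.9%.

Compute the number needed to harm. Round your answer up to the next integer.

NNH: 6

absolute risk difference = 0.180000
1 / 0.180000 = 5.556 → round up → 6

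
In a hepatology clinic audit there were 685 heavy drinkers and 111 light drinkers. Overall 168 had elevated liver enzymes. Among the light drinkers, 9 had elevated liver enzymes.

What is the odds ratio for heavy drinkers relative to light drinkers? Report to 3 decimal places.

heavy drinkers with the outcome: 168 − 9 = 159
heavy drinkers without the outcome: 685 − 159 = 526
light drinkers without the outcome: 111 − 9 = 102
OR = (159 × 102) / (526 × 9) = 16218/4734 ≈ 3.426

3.426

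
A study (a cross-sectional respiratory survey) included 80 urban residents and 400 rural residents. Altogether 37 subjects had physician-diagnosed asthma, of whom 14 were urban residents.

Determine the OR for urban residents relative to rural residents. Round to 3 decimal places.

urban residents without the outcome: 80 − 14 = 66
rural residents with the outcome: 37 − 14 = 23
rural residents without the outcome: 400 − 23 = 377
odds, urban residents = 14/66 = 0.2121
odds, rural residents = 23/377 = 0.0610
OR = 0.2121 / 0.0610 = 3.477

3.477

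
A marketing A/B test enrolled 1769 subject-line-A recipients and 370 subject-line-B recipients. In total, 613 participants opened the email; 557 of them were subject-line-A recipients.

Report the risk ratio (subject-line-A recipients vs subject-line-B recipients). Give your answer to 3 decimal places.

subject-line-A recipients without the outcome: 1769 − 557 = 1212
subject-line-B recipients with the outcome: 613 − 557 = 56
subject-line-B recipients without the outcome: 370 − 56 = 314
risk, subject-line-A recipients = 557/1769 = 0.3149
risk, subject-line-B recipients = 56/370 = 0.1514
RR = 0.3149 / 0.1514 = 2.080

2.080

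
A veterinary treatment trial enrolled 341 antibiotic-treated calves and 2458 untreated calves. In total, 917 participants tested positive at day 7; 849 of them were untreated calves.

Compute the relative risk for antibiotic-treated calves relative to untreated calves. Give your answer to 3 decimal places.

antibiotic-treated calves with the outcome: 917 − 849 = 68
antibiotic-treated calves without the outcome: 341 − 68 = 273
untreated calves without the outcome: 2458 − 849 = 1609
risk, antibiotic-treated calves = 68/341 = 0.1994
risk, untreated calves = 849/2458 = 0.3454
RR = 0.1994 / 0.3454 = 0.577

RR: 0.577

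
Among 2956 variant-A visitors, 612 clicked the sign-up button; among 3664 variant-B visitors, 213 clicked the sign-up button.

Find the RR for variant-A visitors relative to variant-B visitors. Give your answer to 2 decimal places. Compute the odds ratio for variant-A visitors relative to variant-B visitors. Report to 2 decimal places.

risk, variant-A visitors = 612/2956 = 0.2070
risk, variant-B visitors = 213/3664 = 0.0581
RR = 0.2070 / 0.0581 = 3.56
OR = (612 × 3451) / (2344 × 213) = 2112012/499272 ≈ 4.23

RR = 3.56; OR = 4.23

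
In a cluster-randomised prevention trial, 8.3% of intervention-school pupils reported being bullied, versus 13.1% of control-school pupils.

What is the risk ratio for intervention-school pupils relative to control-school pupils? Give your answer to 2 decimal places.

RR = 0.0830 / 0.1310 = 0.63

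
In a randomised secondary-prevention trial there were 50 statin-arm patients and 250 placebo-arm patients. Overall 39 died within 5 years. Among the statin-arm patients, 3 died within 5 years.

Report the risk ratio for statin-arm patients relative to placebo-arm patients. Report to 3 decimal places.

RR: 0.417

statin-arm patients without the outcome: 50 − 3 = 47
placebo-arm patients with the outcome: 39 − 3 = 36
placebo-arm patients without the outcome: 250 − 36 = 214
risk, statin-arm patients = 3/50 = 0.0600
risk, placebo-arm patients = 36/250 = 0.1440
RR = 0.0600 / 0.1440 = 0.417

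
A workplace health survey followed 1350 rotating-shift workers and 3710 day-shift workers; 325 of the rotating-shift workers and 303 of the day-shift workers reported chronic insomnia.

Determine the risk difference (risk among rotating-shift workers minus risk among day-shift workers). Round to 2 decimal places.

0.16

risk, rotating-shift workers = 325/1350 = 0.2407
risk, day-shift workers = 303/3710 = 0.0817
risk difference = 0.2407 − 0.0817 = 0.16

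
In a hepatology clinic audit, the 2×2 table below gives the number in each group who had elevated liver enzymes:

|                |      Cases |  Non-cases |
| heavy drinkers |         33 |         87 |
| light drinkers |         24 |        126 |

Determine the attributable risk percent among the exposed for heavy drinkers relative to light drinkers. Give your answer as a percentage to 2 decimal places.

risk, heavy drinkers = 33/120 = 0.2750
risk, light drinkers = 24/150 = 0.1600
AR% = (0.2750 − 0.1600) / 0.2750 = 0.4182 → 41.82%

41.82%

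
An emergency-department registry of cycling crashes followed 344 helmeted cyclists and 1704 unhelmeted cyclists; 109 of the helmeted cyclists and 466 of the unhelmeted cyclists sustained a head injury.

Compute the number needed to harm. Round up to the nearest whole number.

risk, helmeted cyclists = 109/344 = 0.316860
risk, unhelmeted cyclists = 466/1704 = 0.273474
absolute risk difference = 0.043386
1 / 0.043386 = 23.049 → round up → 24

NNH: 24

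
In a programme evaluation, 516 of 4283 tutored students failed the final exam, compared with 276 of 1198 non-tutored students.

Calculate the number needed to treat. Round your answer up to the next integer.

NNT: 10

risk, tutored students = 516/4283 = 0.120476
risk, non-tutored students = 276/1198 = 0.230384
absolute risk difference = 0.109908
1 / 0.109908 = 9.099 → round up → 10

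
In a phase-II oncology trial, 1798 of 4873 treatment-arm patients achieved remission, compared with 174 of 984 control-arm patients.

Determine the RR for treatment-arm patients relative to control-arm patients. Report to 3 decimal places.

RR = 2.087

risk, treatment-arm patients = 1798/4873 = 0.3690
risk, control-arm patients = 174/984 = 0.1768
RR = 0.3690 / 0.1768 = 2.087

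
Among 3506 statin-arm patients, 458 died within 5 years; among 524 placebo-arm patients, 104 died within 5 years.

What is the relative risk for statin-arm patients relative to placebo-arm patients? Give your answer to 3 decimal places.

risk, statin-arm patients = 458/3506 = 0.1306
risk, placebo-arm patients = 104/524 = 0.1985
RR = 0.1306 / 0.1985 = 0.658

RR = 0.658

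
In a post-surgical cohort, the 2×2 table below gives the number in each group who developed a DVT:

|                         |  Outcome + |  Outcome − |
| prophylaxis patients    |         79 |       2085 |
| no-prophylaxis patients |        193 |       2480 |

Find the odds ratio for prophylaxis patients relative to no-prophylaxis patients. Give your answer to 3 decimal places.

OR = (79 × 2480) / (2085 × 193) = 195920/402405 ≈ 0.487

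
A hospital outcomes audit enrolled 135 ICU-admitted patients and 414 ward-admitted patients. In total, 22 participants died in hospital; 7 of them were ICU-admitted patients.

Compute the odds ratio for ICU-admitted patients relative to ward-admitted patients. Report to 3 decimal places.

ICU-admitted patients without the outcome: 135 − 7 = 128
ward-admitted patients with the outcome: 22 − 7 = 15
ward-admitted patients without the outcome: 414 − 15 = 399
OR = (7 × 399) / (128 × 15) = 2793/1920 ≈ 1.455

1.455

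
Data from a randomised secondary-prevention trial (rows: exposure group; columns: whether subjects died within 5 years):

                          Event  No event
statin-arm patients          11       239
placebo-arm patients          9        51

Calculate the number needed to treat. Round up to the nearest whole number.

risk, statin-arm patients = 11/250 = 0.044000
risk, placebo-arm patients = 9/60 = 0.150000
absolute risk difference = 0.106000
1 / 0.106000 = 9.434 → round up → 10

NNT: 10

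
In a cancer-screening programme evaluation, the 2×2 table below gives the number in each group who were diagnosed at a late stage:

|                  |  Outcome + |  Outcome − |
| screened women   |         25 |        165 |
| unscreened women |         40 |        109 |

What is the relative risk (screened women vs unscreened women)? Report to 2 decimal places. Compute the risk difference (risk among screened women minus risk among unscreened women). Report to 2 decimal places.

RR = 0.49; RD = -0.14

risk, screened women = 25/190 = 0.1316
risk, unscreened women = 40/149 = 0.2685
RR = 0.1316 / 0.2685 = 0.49
risk difference = 0.1316 − 0.2685 = -0.14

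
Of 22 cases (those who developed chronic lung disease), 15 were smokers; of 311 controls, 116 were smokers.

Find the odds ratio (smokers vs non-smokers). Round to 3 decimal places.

OR = 3.602

odds, smokers = 15/116 = 0.12931
odds, non-smokers = 7/195 = 0.03590
OR = 0.12931 / 0.03590 = 3.602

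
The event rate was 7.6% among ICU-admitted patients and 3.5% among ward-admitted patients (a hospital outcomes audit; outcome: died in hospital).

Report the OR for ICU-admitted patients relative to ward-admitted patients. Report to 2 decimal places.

odds, ICU-admitted patients = 0.07600/0.92400 = 0.08225
odds, ward-admitted patients = 0.03500/0.96500 = 0.03627
OR = 0.08225 / 0.03627 = 2.27

2.27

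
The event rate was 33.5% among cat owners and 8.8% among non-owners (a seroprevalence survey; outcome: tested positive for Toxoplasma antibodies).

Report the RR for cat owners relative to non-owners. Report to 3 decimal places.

RR = 0.3350 / 0.0880 = 3.807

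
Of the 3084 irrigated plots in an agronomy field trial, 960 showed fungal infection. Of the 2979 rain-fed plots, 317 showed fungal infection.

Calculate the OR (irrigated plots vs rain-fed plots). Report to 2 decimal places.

OR = (960 × 2662) / (2124 × 317) = 2555520/673308 ≈ 3.80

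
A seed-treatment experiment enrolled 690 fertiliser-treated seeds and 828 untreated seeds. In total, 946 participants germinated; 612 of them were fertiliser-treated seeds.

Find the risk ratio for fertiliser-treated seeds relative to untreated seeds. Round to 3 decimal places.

fertiliser-treated seeds without the outcome: 690 − 612 = 78
untreated seeds with the outcome: 946 − 612 = 334
untreated seeds without the outcome: 828 − 334 = 494
risk, fertiliser-treated seeds = 612/690 = 0.8870
risk, untreated seeds = 334/828 = 0.4034
RR = 0.8870 / 0.4034 = 2.199

2.199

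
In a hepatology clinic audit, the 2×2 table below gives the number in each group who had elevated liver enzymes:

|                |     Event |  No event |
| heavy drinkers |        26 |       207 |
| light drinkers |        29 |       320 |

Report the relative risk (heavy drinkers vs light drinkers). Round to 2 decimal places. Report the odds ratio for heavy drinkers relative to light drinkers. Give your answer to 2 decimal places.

risk, heavy drinkers = 26/233 = 0.1116
risk, light drinkers = 29/349 = 0.0831
RR = 0.1116 / 0.0831 = 1.34
OR = (26 × 320) / (207 × 29) = 8320/6003 ≈ 1.39

RR = 1.34; OR = 1.39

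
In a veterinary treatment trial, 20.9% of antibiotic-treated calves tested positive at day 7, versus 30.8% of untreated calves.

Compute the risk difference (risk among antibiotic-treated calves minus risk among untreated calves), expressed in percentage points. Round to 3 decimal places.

risk difference = 0.2090 − 0.3080 = -0.0990 → -9.900 percentage points

RD: -9.900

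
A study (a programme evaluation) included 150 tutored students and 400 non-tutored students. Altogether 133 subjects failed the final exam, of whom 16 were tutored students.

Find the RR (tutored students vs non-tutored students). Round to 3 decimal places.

tutored students without the outcome: 150 − 16 = 134
non-tutored students with the outcome: 133 − 16 = 117
non-tutored students without the outcome: 400 − 117 = 283
risk, tutored students = 16/150 = 0.1067
risk, non-tutored students = 117/400 = 0.2925
RR = 0.1067 / 0.2925 = 0.365

RR: 0.365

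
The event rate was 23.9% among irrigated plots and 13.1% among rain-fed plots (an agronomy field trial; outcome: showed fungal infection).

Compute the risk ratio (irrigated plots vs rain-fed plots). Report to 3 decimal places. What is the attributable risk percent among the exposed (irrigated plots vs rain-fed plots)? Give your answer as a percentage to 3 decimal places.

RR = 0.2390 / 0.1310 = 1.824
AR% = (0.2390 − 0.1310) / 0.2390 = 0.4519 → 45.188%

RR = 1.824; AR% = 45.188%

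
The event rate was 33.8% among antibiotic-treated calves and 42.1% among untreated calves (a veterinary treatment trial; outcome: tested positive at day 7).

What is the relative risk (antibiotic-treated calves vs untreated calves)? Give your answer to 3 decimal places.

RR = 0.3380 / 0.4210 = 0.803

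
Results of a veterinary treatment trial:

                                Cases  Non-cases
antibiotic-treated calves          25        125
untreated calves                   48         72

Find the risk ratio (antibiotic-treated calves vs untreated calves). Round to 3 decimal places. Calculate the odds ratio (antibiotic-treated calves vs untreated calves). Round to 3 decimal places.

risk, antibiotic-treated calves = 25/150 = 0.1667
risk, untreated calves = 48/120 = 0.4000
RR = 0.1667 / 0.4000 = 0.417
odds, antibiotic-treated calves = 25/125 = 0.2000
odds, untreated calves = 48/72 = 0.6667
OR = 0.2000 / 0.6667 = 0.300

RR = 0.417; OR = 0.300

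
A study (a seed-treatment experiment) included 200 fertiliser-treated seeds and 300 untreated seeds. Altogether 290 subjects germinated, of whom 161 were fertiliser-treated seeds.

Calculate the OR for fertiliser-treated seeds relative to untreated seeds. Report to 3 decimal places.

fertiliser-treated seeds without the outcome: 200 − 161 = 39
untreated seeds with the outcome: 290 − 161 = 129
untreated seeds without the outcome: 300 − 129 = 171
odds, fertiliser-treated seeds = 161/39 = 4.1282
odds, untreated seeds = 129/171 = 0.7544
OR = 4.1282 / 0.7544 = 5.472

OR ≈ 5.472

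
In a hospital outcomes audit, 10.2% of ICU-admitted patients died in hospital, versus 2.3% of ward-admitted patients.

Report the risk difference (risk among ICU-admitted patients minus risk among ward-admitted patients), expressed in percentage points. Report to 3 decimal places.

RD = 7.900

risk difference = 0.10200 − 0.02300 = 0.07900 → 7.900 percentage points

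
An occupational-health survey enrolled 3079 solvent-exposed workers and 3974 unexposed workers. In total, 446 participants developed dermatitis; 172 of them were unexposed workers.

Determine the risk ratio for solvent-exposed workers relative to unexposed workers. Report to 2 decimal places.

solvent-exposed workers with the outcome: 446 − 172 = 274
solvent-exposed workers without the outcome: 3079 − 274 = 2805
unexposed workers without the outcome: 3974 − 172 = 3802
risk, solvent-exposed workers = 274/3079 = 0.08899
risk, unexposed workers = 172/3974 = 0.04328
RR = 0.08899 / 0.04328 = 2.06

RR: 2.06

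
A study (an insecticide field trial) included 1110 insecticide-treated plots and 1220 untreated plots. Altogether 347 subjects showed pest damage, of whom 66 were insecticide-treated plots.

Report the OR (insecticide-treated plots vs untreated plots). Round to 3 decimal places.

OR ≈ 0.211

insecticide-treated plots without the outcome: 1110 − 66 = 1044
untreated plots with the outcome: 347 − 66 = 281
untreated plots without the outcome: 1220 − 281 = 939
odds, insecticide-treated plots = 66/1044 = 0.0632
odds, untreated plots = 281/939 = 0.2993
OR = 0.0632 / 0.2993 = 0.211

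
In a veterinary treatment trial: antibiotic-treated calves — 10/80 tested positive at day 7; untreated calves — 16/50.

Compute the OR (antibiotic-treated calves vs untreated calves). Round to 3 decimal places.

OR = (10 × 34) / (70 × 16) = 340/1120 ≈ 0.304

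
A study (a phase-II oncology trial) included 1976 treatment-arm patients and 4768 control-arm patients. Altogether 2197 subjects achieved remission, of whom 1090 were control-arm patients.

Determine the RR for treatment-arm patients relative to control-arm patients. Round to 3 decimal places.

treatment-arm patients with the outcome: 2197 − 1090 = 1107
treatment-arm patients without the outcome: 1976 − 1107 = 869
control-arm patients without the outcome: 4768 − 1090 = 3678
risk, treatment-arm patients = 1107/1976 = 0.5602
risk, control-arm patients = 1090/4768 = 0.2286
RR = 0.5602 / 0.2286 = 2.451

2.451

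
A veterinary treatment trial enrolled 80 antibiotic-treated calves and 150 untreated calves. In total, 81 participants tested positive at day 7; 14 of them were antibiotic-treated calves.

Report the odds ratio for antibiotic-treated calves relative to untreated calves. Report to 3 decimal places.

0.263

antibiotic-treated calves without the outcome: 80 − 14 = 66
untreated calves with the outcome: 81 − 14 = 67
untreated calves without the outcome: 150 − 67 = 83
odds, antibiotic-treated calves = 14/66 = 0.2121
odds, untreated calves = 67/83 = 0.8072
OR = 0.2121 / 0.8072 = 0.263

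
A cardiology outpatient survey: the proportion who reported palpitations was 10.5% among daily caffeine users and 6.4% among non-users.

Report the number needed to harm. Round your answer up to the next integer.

25

absolute risk difference = 0.041000
1 / 0.041000 = 24.390 → round up → 25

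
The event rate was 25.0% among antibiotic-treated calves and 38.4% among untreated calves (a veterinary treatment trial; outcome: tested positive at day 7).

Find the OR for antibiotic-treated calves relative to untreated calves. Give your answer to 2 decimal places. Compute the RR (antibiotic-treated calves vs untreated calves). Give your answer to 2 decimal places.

OR = 0.53; RR = 0.65

odds, antibiotic-treated calves = 0.2500/0.7500 = 0.3333
odds, untreated calves = 0.3840/0.6160 = 0.6234
OR = 0.3333 / 0.6234 = 0.53
RR = 0.2500 / 0.3840 = 0.65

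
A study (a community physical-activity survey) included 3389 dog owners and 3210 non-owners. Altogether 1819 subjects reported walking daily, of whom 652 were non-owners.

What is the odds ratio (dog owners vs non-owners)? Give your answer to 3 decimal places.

2.061

dog owners with the outcome: 1819 − 652 = 1167
dog owners without the outcome: 3389 − 1167 = 2222
non-owners without the outcome: 3210 − 652 = 2558
OR = (1167 × 2558) / (2222 × 652) = 2985186/1448744 ≈ 2.061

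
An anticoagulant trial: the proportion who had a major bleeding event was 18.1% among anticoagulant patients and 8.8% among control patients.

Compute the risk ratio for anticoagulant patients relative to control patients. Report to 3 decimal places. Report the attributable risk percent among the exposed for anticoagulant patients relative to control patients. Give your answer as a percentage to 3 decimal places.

RR = 0.1810 / 0.0880 = 2.057
AR% = (0.1810 − 0.0880) / 0.1810 = 0.5138 → 51.381%

RR = 2.057; AR% = 51.381%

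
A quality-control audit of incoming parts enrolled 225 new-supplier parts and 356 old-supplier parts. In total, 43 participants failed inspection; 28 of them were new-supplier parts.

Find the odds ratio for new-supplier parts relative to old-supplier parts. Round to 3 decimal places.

new-supplier parts without the outcome: 225 − 28 = 197
old-supplier parts with the outcome: 43 − 28 = 15
old-supplier parts without the outcome: 356 − 15 = 341
OR = (28 × 341) / (197 × 15) = 9548/2955 ≈ 3.231

3.231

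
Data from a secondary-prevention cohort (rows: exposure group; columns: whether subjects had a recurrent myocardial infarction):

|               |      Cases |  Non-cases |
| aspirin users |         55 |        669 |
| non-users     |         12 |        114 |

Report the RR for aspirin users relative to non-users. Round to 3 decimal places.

risk, aspirin users = 55/724 = 0.0760
risk, non-users = 12/126 = 0.0952
RR = 0.0760 / 0.0952 = 0.798

RR: 0.798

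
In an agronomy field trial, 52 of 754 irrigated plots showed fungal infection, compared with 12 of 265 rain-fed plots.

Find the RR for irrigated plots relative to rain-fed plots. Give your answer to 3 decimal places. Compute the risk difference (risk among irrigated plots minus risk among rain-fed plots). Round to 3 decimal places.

risk, irrigated plots = 52/754 = 0.06897
risk, rain-fed plots = 12/265 = 0.04528
RR = 0.06897 / 0.04528 = 1.523
risk difference = 0.06897 − 0.04528 = 0.024

RR = 1.523; RD = 0.024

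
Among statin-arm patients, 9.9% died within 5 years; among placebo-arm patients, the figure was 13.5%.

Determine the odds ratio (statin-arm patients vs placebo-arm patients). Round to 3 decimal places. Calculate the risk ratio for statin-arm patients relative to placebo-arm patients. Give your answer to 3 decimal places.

OR = 0.704; RR = 0.733

odds, statin-arm patients = 0.0990/0.9010 = 0.1099
odds, placebo-arm patients = 0.1350/0.8650 = 0.1561
OR = 0.1099 / 0.1561 = 0.704
RR = 0.0990 / 0.1350 = 0.733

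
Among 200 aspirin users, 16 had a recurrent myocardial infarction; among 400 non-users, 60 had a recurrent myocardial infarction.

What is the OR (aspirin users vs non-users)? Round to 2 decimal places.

OR = 0.49

odds, aspirin users = 16/184 = 0.0870
odds, non-users = 60/340 = 0.1765
OR = 0.0870 / 0.1765 = 0.49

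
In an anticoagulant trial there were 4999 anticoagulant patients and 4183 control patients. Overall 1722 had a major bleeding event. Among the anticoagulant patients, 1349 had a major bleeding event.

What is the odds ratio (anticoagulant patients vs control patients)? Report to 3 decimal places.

OR ≈ 3.775

anticoagulant patients without the outcome: 4999 − 1349 = 3650
control patients with the outcome: 1722 − 1349 = 373
control patients without the outcome: 4183 − 373 = 3810
OR = (1349 × 3810) / (3650 × 373) = 5139690/1361450 ≈ 3.775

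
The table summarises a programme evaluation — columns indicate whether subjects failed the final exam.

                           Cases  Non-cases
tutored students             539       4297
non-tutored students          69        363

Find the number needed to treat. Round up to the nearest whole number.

NNT: 21

risk, tutored students = 539/4836 = 0.111456
risk, non-tutored students = 69/432 = 0.159722
absolute risk difference = 0.048266
1 / 0.048266 = 20.719 → round up → 21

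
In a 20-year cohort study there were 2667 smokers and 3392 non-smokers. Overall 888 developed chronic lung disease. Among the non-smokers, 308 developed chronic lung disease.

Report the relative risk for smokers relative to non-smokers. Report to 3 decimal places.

2.395

smokers with the outcome: 888 − 308 = 580
smokers without the outcome: 2667 − 580 = 2087
non-smokers without the outcome: 3392 − 308 = 3084
risk, smokers = 580/2667 = 0.2175
risk, non-smokers = 308/3392 = 0.0908
RR = 0.2175 / 0.0908 = 2.395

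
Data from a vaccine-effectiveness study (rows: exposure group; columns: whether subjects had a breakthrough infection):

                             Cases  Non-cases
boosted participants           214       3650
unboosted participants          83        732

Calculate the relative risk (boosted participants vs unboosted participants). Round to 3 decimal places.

risk, boosted participants = 214/3864 = 0.0554
risk, unboosted participants = 83/815 = 0.1018
RR = 0.0554 / 0.1018 = 0.544

0.544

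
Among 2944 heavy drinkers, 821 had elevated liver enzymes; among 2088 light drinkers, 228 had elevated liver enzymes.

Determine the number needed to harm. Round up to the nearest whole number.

risk, heavy drinkers = 821/2944 = 0.278872
risk, light drinkers = 228/2088 = 0.109195
absolute risk difference = 0.169677
1 / 0.169677 = 5.894 → round up → 6

6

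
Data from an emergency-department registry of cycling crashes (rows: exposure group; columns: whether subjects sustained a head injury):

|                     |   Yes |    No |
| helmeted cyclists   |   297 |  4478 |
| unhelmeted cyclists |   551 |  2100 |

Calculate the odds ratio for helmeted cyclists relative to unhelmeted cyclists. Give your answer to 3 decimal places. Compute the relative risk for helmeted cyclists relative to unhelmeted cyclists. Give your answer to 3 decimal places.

OR = 0.253; RR = 0.299

OR = (297 × 2100) / (4478 × 551) = 623700/2467378 ≈ 0.253
risk, helmeted cyclists = 297/4775 = 0.0622
risk, unhelmeted cyclists = 551/2651 = 0.2078
RR = 0.0622 / 0.2078 = 0.299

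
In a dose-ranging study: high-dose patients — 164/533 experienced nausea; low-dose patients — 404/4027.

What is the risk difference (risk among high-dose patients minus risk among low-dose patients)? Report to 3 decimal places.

RD = 0.207

risk, high-dose patients = 164/533 = 0.3077
risk, low-dose patients = 404/4027 = 0.1003
risk difference = 0.3077 − 0.1003 = 0.207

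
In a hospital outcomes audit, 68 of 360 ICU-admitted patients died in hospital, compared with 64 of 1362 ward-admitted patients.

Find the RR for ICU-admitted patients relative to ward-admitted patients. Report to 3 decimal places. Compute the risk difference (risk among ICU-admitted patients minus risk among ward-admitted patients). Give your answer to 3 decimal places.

RR = 4.020; RD = 0.142

risk, ICU-admitted patients = 68/360 = 0.18889
risk, ward-admitted patients = 64/1362 = 0.04699
RR = 0.18889 / 0.04699 = 4.020
risk difference = 0.18889 − 0.04699 = 0.142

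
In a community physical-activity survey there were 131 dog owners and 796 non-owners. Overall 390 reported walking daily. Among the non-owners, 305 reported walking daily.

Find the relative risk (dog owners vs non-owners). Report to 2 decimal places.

dog owners with the outcome: 390 − 305 = 85
dog owners without the outcome: 131 − 85 = 46
non-owners without the outcome: 796 − 305 = 491
risk, dog owners = 85/131 = 0.6489
risk, non-owners = 305/796 = 0.3832
RR = 0.6489 / 0.3832 = 1.69

RR = 1.69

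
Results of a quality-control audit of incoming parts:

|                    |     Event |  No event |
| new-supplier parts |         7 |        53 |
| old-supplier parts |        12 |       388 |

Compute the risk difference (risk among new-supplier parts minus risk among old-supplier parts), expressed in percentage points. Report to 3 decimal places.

RD ≈ 8.667

risk, new-supplier parts = 7/60 = 0.11667
risk, old-supplier parts = 12/400 = 0.03000
risk difference = 0.11667 − 0.03000 = 0.08667 → 8.667 percentage points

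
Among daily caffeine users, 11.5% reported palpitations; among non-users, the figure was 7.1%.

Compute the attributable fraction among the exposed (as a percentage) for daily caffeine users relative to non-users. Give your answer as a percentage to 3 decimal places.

AR% = (0.1150 − 0.0710) / 0.1150 = 0.3826 → 38.261%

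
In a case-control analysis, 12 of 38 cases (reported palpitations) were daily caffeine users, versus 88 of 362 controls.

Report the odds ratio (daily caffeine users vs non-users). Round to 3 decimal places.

odds, daily caffeine users = 12/88 = 0.1364
odds, non-users = 26/274 = 0.0949
OR = 0.1364 / 0.0949 = 1.437

1.437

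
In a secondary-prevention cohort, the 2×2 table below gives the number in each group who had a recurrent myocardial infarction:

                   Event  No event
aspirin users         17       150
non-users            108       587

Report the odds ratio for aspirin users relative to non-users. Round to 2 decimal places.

OR = 0.62

odds, aspirin users = 17/150 = 0.1133
odds, non-users = 108/587 = 0.1840
OR = 0.1133 / 0.1840 = 0.62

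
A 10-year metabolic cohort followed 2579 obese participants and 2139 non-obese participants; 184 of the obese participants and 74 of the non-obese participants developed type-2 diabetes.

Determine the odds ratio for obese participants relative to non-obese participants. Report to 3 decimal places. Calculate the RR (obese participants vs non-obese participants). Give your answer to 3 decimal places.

OR = 2.144; RR = 2.062

odds, obese participants = 184/2395 = 0.07683
odds, non-obese participants = 74/2065 = 0.03584
OR = 0.07683 / 0.03584 = 2.144
risk, obese participants = 184/2579 = 0.07135
risk, non-obese participants = 74/2139 = 0.03460
RR = 0.07135 / 0.03460 = 2.062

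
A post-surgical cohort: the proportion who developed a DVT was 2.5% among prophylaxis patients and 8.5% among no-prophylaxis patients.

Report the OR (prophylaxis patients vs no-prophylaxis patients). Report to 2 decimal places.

0.28

odds, prophylaxis patients = 0.02500/0.97500 = 0.02564
odds, no-prophylaxis patients = 0.08500/0.91500 = 0.09290
OR = 0.02564 / 0.09290 = 0.28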